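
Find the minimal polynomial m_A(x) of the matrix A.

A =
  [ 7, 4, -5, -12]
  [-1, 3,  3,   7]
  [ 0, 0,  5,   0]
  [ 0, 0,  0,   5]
x^3 - 15*x^2 + 75*x - 125

The characteristic polynomial is χ_A(x) = (x - 5)^4, so the eigenvalues are known. The minimal polynomial is
  m_A(x) = Π_λ (x − λ)^{k_λ}
where k_λ is the size of the *largest* Jordan block for λ (equivalently, the smallest k with (A − λI)^k v = 0 for every generalised eigenvector v of λ).

  λ = 5: largest Jordan block has size 3, contributing (x − 5)^3

So m_A(x) = (x - 5)^3 = x^3 - 15*x^2 + 75*x - 125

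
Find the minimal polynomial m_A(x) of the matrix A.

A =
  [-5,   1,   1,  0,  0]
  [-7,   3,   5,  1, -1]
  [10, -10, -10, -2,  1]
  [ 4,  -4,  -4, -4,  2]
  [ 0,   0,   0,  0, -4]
x^3 + 12*x^2 + 48*x + 64

The characteristic polynomial is χ_A(x) = (x + 4)^5, so the eigenvalues are known. The minimal polynomial is
  m_A(x) = Π_λ (x − λ)^{k_λ}
where k_λ is the size of the *largest* Jordan block for λ (equivalently, the smallest k with (A − λI)^k v = 0 for every generalised eigenvector v of λ).

  λ = -4: largest Jordan block has size 3, contributing (x + 4)^3

So m_A(x) = (x + 4)^3 = x^3 + 12*x^2 + 48*x + 64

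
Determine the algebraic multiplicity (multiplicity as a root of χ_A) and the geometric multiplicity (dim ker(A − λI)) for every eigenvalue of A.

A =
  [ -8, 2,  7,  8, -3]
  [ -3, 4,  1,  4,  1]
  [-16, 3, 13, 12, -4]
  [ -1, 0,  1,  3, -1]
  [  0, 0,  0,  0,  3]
λ = 3: alg = 5, geom = 3

Step 1 — factor the characteristic polynomial to read off the algebraic multiplicities:
  χ_A(x) = (x - 3)^5

Step 2 — compute geometric multiplicities via the rank-nullity identity g(λ) = n − rank(A − λI):
  rank(A − (3)·I) = 2, so dim ker(A − (3)·I) = n − 2 = 3

Summary:
  λ = 3: algebraic multiplicity = 5, geometric multiplicity = 3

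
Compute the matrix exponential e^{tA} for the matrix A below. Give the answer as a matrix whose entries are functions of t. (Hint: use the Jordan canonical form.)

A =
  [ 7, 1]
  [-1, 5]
e^{tA} =
  [t*exp(6*t) + exp(6*t), t*exp(6*t)]
  [-t*exp(6*t), -t*exp(6*t) + exp(6*t)]

Strategy: write A = P · J · P⁻¹ where J is a Jordan canonical form, so e^{tA} = P · e^{tJ} · P⁻¹, and e^{tJ} can be computed block-by-block.

A has Jordan form
J =
  [6, 1]
  [0, 6]
(up to reordering of blocks).

Per-block formulas:
  For a 2×2 Jordan block J_2(6): exp(t · J_2(6)) = e^(6t)·(I + t·N), where N is the 2×2 nilpotent shift.

After assembling e^{tJ} and conjugating by P, we get:

e^{tA} =
  [t*exp(6*t) + exp(6*t), t*exp(6*t)]
  [-t*exp(6*t), -t*exp(6*t) + exp(6*t)]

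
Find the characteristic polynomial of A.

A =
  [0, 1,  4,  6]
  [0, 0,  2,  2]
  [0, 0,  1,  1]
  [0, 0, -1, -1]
x^4

Expanding det(x·I − A) (e.g. by cofactor expansion or by noting that A is similar to its Jordan form J, which has the same characteristic polynomial as A) gives
  χ_A(x) = x^4
which factors as x^4. The eigenvalues (with algebraic multiplicities) are λ = 0 with multiplicity 4.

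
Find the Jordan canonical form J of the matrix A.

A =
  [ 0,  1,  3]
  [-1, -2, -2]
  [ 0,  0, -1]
J_3(-1)

The characteristic polynomial is
  det(x·I − A) = x^3 + 3*x^2 + 3*x + 1 = (x + 1)^3

Eigenvalues and multiplicities (the geometric multiplicity of λ is n − rank(A − λI), which equals the number of Jordan blocks for λ):
  λ = -1: algebraic multiplicity = 3, geometric multiplicity = 1

Determining the block sizes for each eigenvalue:
  λ = -1: one block (gm = 1), so the single block has size am = 3 → block sizes [3]

Assembling the blocks gives a Jordan form
J =
  [-1,  1,  0]
  [ 0, -1,  1]
  [ 0,  0, -1]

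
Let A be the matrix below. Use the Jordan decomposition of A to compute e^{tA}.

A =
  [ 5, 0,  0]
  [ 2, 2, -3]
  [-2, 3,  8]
e^{tA} =
  [exp(5*t), 0, 0]
  [2*t*exp(5*t), -3*t*exp(5*t) + exp(5*t), -3*t*exp(5*t)]
  [-2*t*exp(5*t), 3*t*exp(5*t), 3*t*exp(5*t) + exp(5*t)]

Strategy: write A = P · J · P⁻¹ where J is a Jordan canonical form, so e^{tA} = P · e^{tJ} · P⁻¹, and e^{tJ} can be computed block-by-block.

A has Jordan form
J =
  [5, 1, 0]
  [0, 5, 0]
  [0, 0, 5]
(up to reordering of blocks).

Per-block formulas:
  For a 1×1 block at λ = 5: exp(t · [5]) = [e^(5t)].
  For a 2×2 Jordan block J_2(5): exp(t · J_2(5)) = e^(5t)·(I + t·N), where N is the 2×2 nilpotent shift.

After assembling e^{tJ} and conjugating by P, we get:

e^{tA} =
  [exp(5*t), 0, 0]
  [2*t*exp(5*t), -3*t*exp(5*t) + exp(5*t), -3*t*exp(5*t)]
  [-2*t*exp(5*t), 3*t*exp(5*t), 3*t*exp(5*t) + exp(5*t)]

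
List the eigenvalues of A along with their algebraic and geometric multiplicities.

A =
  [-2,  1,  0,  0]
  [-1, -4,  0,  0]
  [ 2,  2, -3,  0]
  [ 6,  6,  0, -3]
λ = -3: alg = 4, geom = 3

Step 1 — factor the characteristic polynomial to read off the algebraic multiplicities:
  χ_A(x) = (x + 3)^4

Step 2 — compute geometric multiplicities via the rank-nullity identity g(λ) = n − rank(A − λI):
  rank(A − (-3)·I) = 1, so dim ker(A − (-3)·I) = n − 1 = 3

Summary:
  λ = -3: algebraic multiplicity = 4, geometric multiplicity = 3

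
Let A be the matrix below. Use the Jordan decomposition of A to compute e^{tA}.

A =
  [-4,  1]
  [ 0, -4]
e^{tA} =
  [exp(-4*t), t*exp(-4*t)]
  [0, exp(-4*t)]

Strategy: write A = P · J · P⁻¹ where J is a Jordan canonical form, so e^{tA} = P · e^{tJ} · P⁻¹, and e^{tJ} can be computed block-by-block.

A has Jordan form
J =
  [-4,  1]
  [ 0, -4]
(up to reordering of blocks).

Per-block formulas:
  For a 2×2 Jordan block J_2(-4): exp(t · J_2(-4)) = e^(-4t)·(I + t·N), where N is the 2×2 nilpotent shift.

After assembling e^{tJ} and conjugating by P, we get:

e^{tA} =
  [exp(-4*t), t*exp(-4*t)]
  [0, exp(-4*t)]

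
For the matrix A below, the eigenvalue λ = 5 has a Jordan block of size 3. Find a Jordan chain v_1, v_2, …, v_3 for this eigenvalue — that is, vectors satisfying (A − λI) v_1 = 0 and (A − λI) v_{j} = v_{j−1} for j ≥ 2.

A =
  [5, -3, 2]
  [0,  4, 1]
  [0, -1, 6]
A Jordan chain for λ = 5 of length 3:
v_1 = (1, 0, 0)ᵀ
v_2 = (-3, -1, -1)ᵀ
v_3 = (0, 1, 0)ᵀ

Let N = A − (5)·I. We want v_3 with N^3 v_3 = 0 but N^2 v_3 ≠ 0; then v_{j-1} := N · v_j for j = 3, …, 2.

Pick v_3 = (0, 1, 0)ᵀ.
Then v_2 = N · v_3 = (-3, -1, -1)ᵀ.
Then v_1 = N · v_2 = (1, 0, 0)ᵀ.

Sanity check: (A − (5)·I) v_1 = (0, 0, 0)ᵀ = 0. ✓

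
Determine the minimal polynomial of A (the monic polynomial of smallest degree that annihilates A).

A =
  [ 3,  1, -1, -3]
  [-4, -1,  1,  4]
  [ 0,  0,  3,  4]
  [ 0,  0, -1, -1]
x^2 - 2*x + 1

The characteristic polynomial is χ_A(x) = (x - 1)^4, so the eigenvalues are known. The minimal polynomial is
  m_A(x) = Π_λ (x − λ)^{k_λ}
where k_λ is the size of the *largest* Jordan block for λ (equivalently, the smallest k with (A − λI)^k v = 0 for every generalised eigenvector v of λ).

  λ = 1: largest Jordan block has size 2, contributing (x − 1)^2

So m_A(x) = (x - 1)^2 = x^2 - 2*x + 1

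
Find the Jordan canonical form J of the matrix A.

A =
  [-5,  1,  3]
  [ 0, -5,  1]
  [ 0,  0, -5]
J_3(-5)

The characteristic polynomial is
  det(x·I − A) = x^3 + 15*x^2 + 75*x + 125 = (x + 5)^3

Eigenvalues and multiplicities (the geometric multiplicity of λ is n − rank(A − λI), which equals the number of Jordan blocks for λ):
  λ = -5: algebraic multiplicity = 3, geometric multiplicity = 1

Determining the block sizes for each eigenvalue:
  λ = -5: one block (gm = 1), so the single block has size am = 3 → block sizes [3]

Assembling the blocks gives a Jordan form
J =
  [-5,  1,  0]
  [ 0, -5,  1]
  [ 0,  0, -5]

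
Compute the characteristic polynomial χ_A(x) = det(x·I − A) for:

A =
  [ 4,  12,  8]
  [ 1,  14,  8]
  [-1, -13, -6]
x^3 - 12*x^2 + 48*x - 64

Expanding det(x·I − A) (e.g. by cofactor expansion or by noting that A is similar to its Jordan form J, which has the same characteristic polynomial as A) gives
  χ_A(x) = x^3 - 12*x^2 + 48*x - 64
which factors as (x - 4)^3. The eigenvalues (with algebraic multiplicities) are λ = 4 with multiplicity 3.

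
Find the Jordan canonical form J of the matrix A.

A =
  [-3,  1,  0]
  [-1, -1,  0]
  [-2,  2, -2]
J_2(-2) ⊕ J_1(-2)

The characteristic polynomial is
  det(x·I − A) = x^3 + 6*x^2 + 12*x + 8 = (x + 2)^3

Eigenvalues and multiplicities (the geometric multiplicity of λ is n − rank(A − λI), which equals the number of Jordan blocks for λ):
  λ = -2: algebraic multiplicity = 3, geometric multiplicity = 2

Determining the block sizes for each eigenvalue:
  λ = -2: 2 blocks summing to 3 forces exactly one block of size 2 and the rest size 1 → block sizes [2, 1]

Assembling the blocks gives a Jordan form
J =
  [-2,  1,  0]
  [ 0, -2,  0]
  [ 0,  0, -2]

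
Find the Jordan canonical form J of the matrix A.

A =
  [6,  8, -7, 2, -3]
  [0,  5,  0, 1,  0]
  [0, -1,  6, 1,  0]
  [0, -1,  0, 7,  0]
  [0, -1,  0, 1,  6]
J_2(6) ⊕ J_2(6) ⊕ J_1(6)

The characteristic polynomial is
  det(x·I − A) = x^5 - 30*x^4 + 360*x^3 - 2160*x^2 + 6480*x - 7776 = (x - 6)^5

Eigenvalues and multiplicities (the geometric multiplicity of λ is n − rank(A − λI), which equals the number of Jordan blocks for λ):
  λ = 6: algebraic multiplicity = 5, geometric multiplicity = 3

Determining the block sizes for each eigenvalue:
  λ = 6: with am = 5 and gm = 3, the partition is not yet determined (e.g. several partitions of 5 into 3 parts exist). Let N = A − (6)·I. Computing rank(N^1) = 2, rank(N^2) = 0; the number of blocks of size ≥ j is rank(N^{j−1}) − rank(N^j), giving [3, 2]. So we have 2 block(s) of size 2, 1 block(s) of size 1 → block sizes [2, 2, 1]

Assembling the blocks gives a Jordan form
J =
  [6, 1, 0, 0, 0]
  [0, 6, 0, 0, 0]
  [0, 0, 6, 1, 0]
  [0, 0, 0, 6, 0]
  [0, 0, 0, 0, 6]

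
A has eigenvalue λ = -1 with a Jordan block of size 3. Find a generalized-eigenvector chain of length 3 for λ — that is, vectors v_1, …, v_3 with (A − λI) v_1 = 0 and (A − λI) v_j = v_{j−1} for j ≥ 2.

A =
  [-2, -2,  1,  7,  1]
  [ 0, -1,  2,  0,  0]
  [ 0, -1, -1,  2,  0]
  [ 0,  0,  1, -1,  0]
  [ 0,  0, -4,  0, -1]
A Jordan chain for λ = -1 of length 3:
v_1 = (1, -2, 0, -1, 4)ᵀ
v_2 = (-2, 0, -1, 0, 0)ᵀ
v_3 = (0, 1, 0, 0, 0)ᵀ

Let N = A − (-1)·I. We want v_3 with N^3 v_3 = 0 but N^2 v_3 ≠ 0; then v_{j-1} := N · v_j for j = 3, …, 2.

Pick v_3 = (0, 1, 0, 0, 0)ᵀ.
Then v_2 = N · v_3 = (-2, 0, -1, 0, 0)ᵀ.
Then v_1 = N · v_2 = (1, -2, 0, -1, 4)ᵀ.

Sanity check: (A − (-1)·I) v_1 = (0, 0, 0, 0, 0)ᵀ = 0. ✓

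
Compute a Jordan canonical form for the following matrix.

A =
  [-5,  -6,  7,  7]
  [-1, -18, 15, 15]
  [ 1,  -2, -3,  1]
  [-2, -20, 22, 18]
J_2(-4) ⊕ J_1(-4) ⊕ J_1(4)

The characteristic polynomial is
  det(x·I − A) = x^4 + 8*x^3 - 128*x - 256 = (x - 4)*(x + 4)^3

Eigenvalues and multiplicities (the geometric multiplicity of λ is n − rank(A − λI), which equals the number of Jordan blocks for λ):
  λ = -4: algebraic multiplicity = 3, geometric multiplicity = 2
  λ = 4: algebraic multiplicity = 1, geometric multiplicity = 1

Determining the block sizes for each eigenvalue:
  λ = -4: 2 blocks summing to 3 forces exactly one block of size 2 and the rest size 1 → block sizes [2, 1]
  λ = 4: one block (gm = 1), so the single block has size am = 1 → block sizes [1]

Assembling the blocks gives a Jordan form
J =
  [-4,  1,  0, 0]
  [ 0, -4,  0, 0]
  [ 0,  0, -4, 0]
  [ 0,  0,  0, 4]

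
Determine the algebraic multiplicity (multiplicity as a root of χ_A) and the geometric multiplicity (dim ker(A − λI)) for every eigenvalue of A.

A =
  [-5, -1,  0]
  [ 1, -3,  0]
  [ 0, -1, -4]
λ = -4: alg = 3, geom = 1

Step 1 — factor the characteristic polynomial to read off the algebraic multiplicities:
  χ_A(x) = (x + 4)^3

Step 2 — compute geometric multiplicities via the rank-nullity identity g(λ) = n − rank(A − λI):
  rank(A − (-4)·I) = 2, so dim ker(A − (-4)·I) = n − 2 = 1

Summary:
  λ = -4: algebraic multiplicity = 3, geometric multiplicity = 1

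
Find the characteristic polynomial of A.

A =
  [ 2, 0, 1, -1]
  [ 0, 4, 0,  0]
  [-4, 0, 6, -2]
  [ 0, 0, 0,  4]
x^4 - 16*x^3 + 96*x^2 - 256*x + 256

Expanding det(x·I − A) (e.g. by cofactor expansion or by noting that A is similar to its Jordan form J, which has the same characteristic polynomial as A) gives
  χ_A(x) = x^4 - 16*x^3 + 96*x^2 - 256*x + 256
which factors as (x - 4)^4. The eigenvalues (with algebraic multiplicities) are λ = 4 with multiplicity 4.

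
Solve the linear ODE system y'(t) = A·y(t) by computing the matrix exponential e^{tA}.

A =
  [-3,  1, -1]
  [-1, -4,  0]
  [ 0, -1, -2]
e^{tA} =
  [-t^2*exp(-3*t)/2 + exp(-3*t), t*exp(-3*t), -t^2*exp(-3*t)/2 - t*exp(-3*t)]
  [t^2*exp(-3*t)/2 - t*exp(-3*t), -t*exp(-3*t) + exp(-3*t), t^2*exp(-3*t)/2]
  [t^2*exp(-3*t)/2, -t*exp(-3*t), t^2*exp(-3*t)/2 + t*exp(-3*t) + exp(-3*t)]

Strategy: write A = P · J · P⁻¹ where J is a Jordan canonical form, so e^{tA} = P · e^{tJ} · P⁻¹, and e^{tJ} can be computed block-by-block.

A has Jordan form
J =
  [-3,  1,  0]
  [ 0, -3,  1]
  [ 0,  0, -3]
(up to reordering of blocks).

Per-block formulas:
  For a 3×3 Jordan block J_3(-3): exp(t · J_3(-3)) = e^(-3t)·(I + t·N + (t^2/2)·N^2), where N is the 3×3 nilpotent shift.

After assembling e^{tJ} and conjugating by P, we get:

e^{tA} =
  [-t^2*exp(-3*t)/2 + exp(-3*t), t*exp(-3*t), -t^2*exp(-3*t)/2 - t*exp(-3*t)]
  [t^2*exp(-3*t)/2 - t*exp(-3*t), -t*exp(-3*t) + exp(-3*t), t^2*exp(-3*t)/2]
  [t^2*exp(-3*t)/2, -t*exp(-3*t), t^2*exp(-3*t)/2 + t*exp(-3*t) + exp(-3*t)]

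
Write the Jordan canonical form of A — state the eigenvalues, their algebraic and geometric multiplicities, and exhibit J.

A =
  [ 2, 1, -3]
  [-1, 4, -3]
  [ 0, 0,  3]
J_2(3) ⊕ J_1(3)

The characteristic polynomial is
  det(x·I − A) = x^3 - 9*x^2 + 27*x - 27 = (x - 3)^3

Eigenvalues and multiplicities (the geometric multiplicity of λ is n − rank(A − λI), which equals the number of Jordan blocks for λ):
  λ = 3: algebraic multiplicity = 3, geometric multiplicity = 2

Determining the block sizes for each eigenvalue:
  λ = 3: 2 blocks summing to 3 forces exactly one block of size 2 and the rest size 1 → block sizes [2, 1]

Assembling the blocks gives a Jordan form
J =
  [3, 1, 0]
  [0, 3, 0]
  [0, 0, 3]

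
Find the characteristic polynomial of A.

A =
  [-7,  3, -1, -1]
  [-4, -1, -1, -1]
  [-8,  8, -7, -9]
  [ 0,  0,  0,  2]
x^4 + 13*x^3 + 45*x^2 - 25*x - 250

Expanding det(x·I − A) (e.g. by cofactor expansion or by noting that A is similar to its Jordan form J, which has the same characteristic polynomial as A) gives
  χ_A(x) = x^4 + 13*x^3 + 45*x^2 - 25*x - 250
which factors as (x - 2)*(x + 5)^3. The eigenvalues (with algebraic multiplicities) are λ = -5 with multiplicity 3, λ = 2 with multiplicity 1.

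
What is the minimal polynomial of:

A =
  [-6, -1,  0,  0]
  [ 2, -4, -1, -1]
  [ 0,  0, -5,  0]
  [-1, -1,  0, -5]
x^3 + 15*x^2 + 75*x + 125

The characteristic polynomial is χ_A(x) = (x + 5)^4, so the eigenvalues are known. The minimal polynomial is
  m_A(x) = Π_λ (x − λ)^{k_λ}
where k_λ is the size of the *largest* Jordan block for λ (equivalently, the smallest k with (A − λI)^k v = 0 for every generalised eigenvector v of λ).

  λ = -5: largest Jordan block has size 3, contributing (x + 5)^3

So m_A(x) = (x + 5)^3 = x^3 + 15*x^2 + 75*x + 125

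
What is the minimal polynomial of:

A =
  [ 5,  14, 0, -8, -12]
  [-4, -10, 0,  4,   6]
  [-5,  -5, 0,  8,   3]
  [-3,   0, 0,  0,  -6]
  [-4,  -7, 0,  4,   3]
x^3 - x^2 - 12*x

The characteristic polynomial is χ_A(x) = x^2*(x - 4)*(x + 3)^2, so the eigenvalues are known. The minimal polynomial is
  m_A(x) = Π_λ (x − λ)^{k_λ}
where k_λ is the size of the *largest* Jordan block for λ (equivalently, the smallest k with (A − λI)^k v = 0 for every generalised eigenvector v of λ).

  λ = -3: largest Jordan block has size 1, contributing (x + 3)
  λ = 0: largest Jordan block has size 1, contributing (x − 0)
  λ = 4: largest Jordan block has size 1, contributing (x − 4)

So m_A(x) = x*(x - 4)*(x + 3) = x^3 - x^2 - 12*x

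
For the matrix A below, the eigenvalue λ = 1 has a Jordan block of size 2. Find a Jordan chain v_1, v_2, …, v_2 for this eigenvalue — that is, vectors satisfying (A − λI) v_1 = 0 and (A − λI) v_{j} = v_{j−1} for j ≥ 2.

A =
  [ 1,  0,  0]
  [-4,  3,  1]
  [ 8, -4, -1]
A Jordan chain for λ = 1 of length 2:
v_1 = (0, -4, 8)ᵀ
v_2 = (1, 0, 0)ᵀ

Let N = A − (1)·I. We want v_2 with N^2 v_2 = 0 but N^1 v_2 ≠ 0; then v_{j-1} := N · v_j for j = 2, …, 2.

Pick v_2 = (1, 0, 0)ᵀ.
Then v_1 = N · v_2 = (0, -4, 8)ᵀ.

Sanity check: (A − (1)·I) v_1 = (0, 0, 0)ᵀ = 0. ✓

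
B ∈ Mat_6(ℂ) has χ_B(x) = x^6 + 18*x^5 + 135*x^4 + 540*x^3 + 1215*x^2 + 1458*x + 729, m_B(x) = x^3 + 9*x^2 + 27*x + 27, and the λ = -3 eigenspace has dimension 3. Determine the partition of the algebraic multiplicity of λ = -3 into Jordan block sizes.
Block sizes for λ = -3: [3, 2, 1]

Step 1 — from the characteristic polynomial, algebraic multiplicity of λ = -3 is 6. From dim ker(B − (-3)·I) = 3, there are exactly 3 Jordan blocks for λ = -3.
Step 2 — from the minimal polynomial, the factor (x + 3)^3 tells us the largest block for λ = -3 has size 3.
Step 3 — with total size 6, 3 blocks, and largest block 3, the block sizes (in nonincreasing order) are [3, 2, 1].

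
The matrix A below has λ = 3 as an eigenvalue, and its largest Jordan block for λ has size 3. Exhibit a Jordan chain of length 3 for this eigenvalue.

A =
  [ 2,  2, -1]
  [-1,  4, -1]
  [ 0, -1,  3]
A Jordan chain for λ = 3 of length 3:
v_1 = (-1, 0, 1)ᵀ
v_2 = (-1, -1, 0)ᵀ
v_3 = (1, 0, 0)ᵀ

Let N = A − (3)·I. We want v_3 with N^3 v_3 = 0 but N^2 v_3 ≠ 0; then v_{j-1} := N · v_j for j = 3, …, 2.

Pick v_3 = (1, 0, 0)ᵀ.
Then v_2 = N · v_3 = (-1, -1, 0)ᵀ.
Then v_1 = N · v_2 = (-1, 0, 1)ᵀ.

Sanity check: (A − (3)·I) v_1 = (0, 0, 0)ᵀ = 0. ✓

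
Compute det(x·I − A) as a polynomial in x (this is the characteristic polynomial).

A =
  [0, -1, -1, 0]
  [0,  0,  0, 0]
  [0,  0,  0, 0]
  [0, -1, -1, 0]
x^4

Expanding det(x·I − A) (e.g. by cofactor expansion or by noting that A is similar to its Jordan form J, which has the same characteristic polynomial as A) gives
  χ_A(x) = x^4
which factors as x^4. The eigenvalues (with algebraic multiplicities) are λ = 0 with multiplicity 4.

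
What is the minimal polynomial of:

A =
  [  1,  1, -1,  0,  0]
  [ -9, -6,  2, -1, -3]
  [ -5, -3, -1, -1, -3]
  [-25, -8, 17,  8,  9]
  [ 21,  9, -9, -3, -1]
x^4 - 2*x^3 - 3*x^2 + 4*x + 4

The characteristic polynomial is χ_A(x) = (x - 2)^2*(x + 1)^3, so the eigenvalues are known. The minimal polynomial is
  m_A(x) = Π_λ (x − λ)^{k_λ}
where k_λ is the size of the *largest* Jordan block for λ (equivalently, the smallest k with (A − λI)^k v = 0 for every generalised eigenvector v of λ).

  λ = -1: largest Jordan block has size 2, contributing (x + 1)^2
  λ = 2: largest Jordan block has size 2, contributing (x − 2)^2

So m_A(x) = (x - 2)^2*(x + 1)^2 = x^4 - 2*x^3 - 3*x^2 + 4*x + 4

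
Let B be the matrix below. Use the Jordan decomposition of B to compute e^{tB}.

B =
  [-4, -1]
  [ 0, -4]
e^{tB} =
  [exp(-4*t), -t*exp(-4*t)]
  [0, exp(-4*t)]

Strategy: write B = P · J · P⁻¹ where J is a Jordan canonical form, so e^{tB} = P · e^{tJ} · P⁻¹, and e^{tJ} can be computed block-by-block.

B has Jordan form
J =
  [-4,  1]
  [ 0, -4]
(up to reordering of blocks).

Per-block formulas:
  For a 2×2 Jordan block J_2(-4): exp(t · J_2(-4)) = e^(-4t)·(I + t·N), where N is the 2×2 nilpotent shift.

After assembling e^{tJ} and conjugating by P, we get:

e^{tB} =
  [exp(-4*t), -t*exp(-4*t)]
  [0, exp(-4*t)]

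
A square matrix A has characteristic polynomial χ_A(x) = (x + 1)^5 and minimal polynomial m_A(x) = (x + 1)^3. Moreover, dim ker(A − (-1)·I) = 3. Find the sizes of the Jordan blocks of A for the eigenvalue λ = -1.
Block sizes for λ = -1: [3, 1, 1]

Step 1 — from the characteristic polynomial, algebraic multiplicity of λ = -1 is 5. From dim ker(A − (-1)·I) = 3, there are exactly 3 Jordan blocks for λ = -1.
Step 2 — from the minimal polynomial, the factor (x + 1)^3 tells us the largest block for λ = -1 has size 3.
Step 3 — with total size 5, 3 blocks, and largest block 3, the block sizes (in nonincreasing order) are [3, 1, 1].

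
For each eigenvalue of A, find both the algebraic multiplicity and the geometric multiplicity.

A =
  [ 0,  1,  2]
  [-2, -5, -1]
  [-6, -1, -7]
λ = -4: alg = 3, geom = 1

Step 1 — factor the characteristic polynomial to read off the algebraic multiplicities:
  χ_A(x) = (x + 4)^3

Step 2 — compute geometric multiplicities via the rank-nullity identity g(λ) = n − rank(A − λI):
  rank(A − (-4)·I) = 2, so dim ker(A − (-4)·I) = n − 2 = 1

Summary:
  λ = -4: algebraic multiplicity = 3, geometric multiplicity = 1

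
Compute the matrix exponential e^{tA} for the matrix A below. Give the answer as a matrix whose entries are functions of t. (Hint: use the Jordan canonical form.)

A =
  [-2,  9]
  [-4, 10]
e^{tA} =
  [-6*t*exp(4*t) + exp(4*t), 9*t*exp(4*t)]
  [-4*t*exp(4*t), 6*t*exp(4*t) + exp(4*t)]

Strategy: write A = P · J · P⁻¹ where J is a Jordan canonical form, so e^{tA} = P · e^{tJ} · P⁻¹, and e^{tJ} can be computed block-by-block.

A has Jordan form
J =
  [4, 1]
  [0, 4]
(up to reordering of blocks).

Per-block formulas:
  For a 2×2 Jordan block J_2(4): exp(t · J_2(4)) = e^(4t)·(I + t·N), where N is the 2×2 nilpotent shift.

After assembling e^{tJ} and conjugating by P, we get:

e^{tA} =
  [-6*t*exp(4*t) + exp(4*t), 9*t*exp(4*t)]
  [-4*t*exp(4*t), 6*t*exp(4*t) + exp(4*t)]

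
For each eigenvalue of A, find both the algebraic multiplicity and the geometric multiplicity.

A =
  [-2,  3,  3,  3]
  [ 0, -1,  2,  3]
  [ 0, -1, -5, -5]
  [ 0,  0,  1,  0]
λ = -2: alg = 4, geom = 2

Step 1 — factor the characteristic polynomial to read off the algebraic multiplicities:
  χ_A(x) = (x + 2)^4

Step 2 — compute geometric multiplicities via the rank-nullity identity g(λ) = n − rank(A − λI):
  rank(A − (-2)·I) = 2, so dim ker(A − (-2)·I) = n − 2 = 2

Summary:
  λ = -2: algebraic multiplicity = 4, geometric multiplicity = 2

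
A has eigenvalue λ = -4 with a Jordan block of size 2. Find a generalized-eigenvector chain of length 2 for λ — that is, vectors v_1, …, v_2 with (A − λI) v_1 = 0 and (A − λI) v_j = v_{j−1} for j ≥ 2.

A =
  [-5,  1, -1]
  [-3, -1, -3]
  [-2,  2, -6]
A Jordan chain for λ = -4 of length 2:
v_1 = (-1, -3, -2)ᵀ
v_2 = (1, 0, 0)ᵀ

Let N = A − (-4)·I. We want v_2 with N^2 v_2 = 0 but N^1 v_2 ≠ 0; then v_{j-1} := N · v_j for j = 2, …, 2.

Pick v_2 = (1, 0, 0)ᵀ.
Then v_1 = N · v_2 = (-1, -3, -2)ᵀ.

Sanity check: (A − (-4)·I) v_1 = (0, 0, 0)ᵀ = 0. ✓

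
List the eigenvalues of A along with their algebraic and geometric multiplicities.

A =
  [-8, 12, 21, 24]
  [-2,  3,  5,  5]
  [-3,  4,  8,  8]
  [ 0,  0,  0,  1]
λ = 1: alg = 4, geom = 2

Step 1 — factor the characteristic polynomial to read off the algebraic multiplicities:
  χ_A(x) = (x - 1)^4

Step 2 — compute geometric multiplicities via the rank-nullity identity g(λ) = n − rank(A − λI):
  rank(A − (1)·I) = 2, so dim ker(A − (1)·I) = n − 2 = 2

Summary:
  λ = 1: algebraic multiplicity = 4, geometric multiplicity = 2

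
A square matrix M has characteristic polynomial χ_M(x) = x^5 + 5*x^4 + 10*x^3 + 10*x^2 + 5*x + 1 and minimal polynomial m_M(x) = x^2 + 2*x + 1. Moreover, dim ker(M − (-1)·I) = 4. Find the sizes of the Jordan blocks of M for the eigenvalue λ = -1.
Block sizes for λ = -1: [2, 1, 1, 1]

Step 1 — from the characteristic polynomial, algebraic multiplicity of λ = -1 is 5. From dim ker(M − (-1)·I) = 4, there are exactly 4 Jordan blocks for λ = -1.
Step 2 — from the minimal polynomial, the factor (x + 1)^2 tells us the largest block for λ = -1 has size 2.
Step 3 — with total size 5, 4 blocks, and largest block 2, the block sizes (in nonincreasing order) are [2, 1, 1, 1].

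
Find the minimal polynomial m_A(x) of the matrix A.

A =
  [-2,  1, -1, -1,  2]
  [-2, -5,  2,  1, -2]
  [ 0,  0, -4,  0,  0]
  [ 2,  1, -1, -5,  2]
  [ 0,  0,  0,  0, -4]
x^3 + 12*x^2 + 48*x + 64

The characteristic polynomial is χ_A(x) = (x + 4)^5, so the eigenvalues are known. The minimal polynomial is
  m_A(x) = Π_λ (x − λ)^{k_λ}
where k_λ is the size of the *largest* Jordan block for λ (equivalently, the smallest k with (A − λI)^k v = 0 for every generalised eigenvector v of λ).

  λ = -4: largest Jordan block has size 3, contributing (x + 4)^3

So m_A(x) = (x + 4)^3 = x^3 + 12*x^2 + 48*x + 64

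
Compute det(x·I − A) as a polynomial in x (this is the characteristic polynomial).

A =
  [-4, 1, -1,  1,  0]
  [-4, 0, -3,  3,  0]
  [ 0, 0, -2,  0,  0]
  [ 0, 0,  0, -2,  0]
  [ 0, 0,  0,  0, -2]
x^5 + 10*x^4 + 40*x^3 + 80*x^2 + 80*x + 32

Expanding det(x·I − A) (e.g. by cofactor expansion or by noting that A is similar to its Jordan form J, which has the same characteristic polynomial as A) gives
  χ_A(x) = x^5 + 10*x^4 + 40*x^3 + 80*x^2 + 80*x + 32
which factors as (x + 2)^5. The eigenvalues (with algebraic multiplicities) are λ = -2 with multiplicity 5.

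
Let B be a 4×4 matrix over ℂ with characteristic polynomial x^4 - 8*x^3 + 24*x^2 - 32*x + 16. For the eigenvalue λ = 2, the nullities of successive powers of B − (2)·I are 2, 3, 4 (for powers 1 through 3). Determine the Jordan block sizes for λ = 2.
Block sizes for λ = 2: [3, 1]

From the dimensions of kernels of powers, the number of Jordan blocks of size at least j is d_j − d_{j−1} where d_j = dim ker(N^j) (with d_0 = 0). Computing the differences gives [2, 1, 1].
The number of blocks of size exactly k is (#blocks of size ≥ k) − (#blocks of size ≥ k + 1), so the partition is: 1 block(s) of size 1, 1 block(s) of size 3.
In nonincreasing order the block sizes are [3, 1].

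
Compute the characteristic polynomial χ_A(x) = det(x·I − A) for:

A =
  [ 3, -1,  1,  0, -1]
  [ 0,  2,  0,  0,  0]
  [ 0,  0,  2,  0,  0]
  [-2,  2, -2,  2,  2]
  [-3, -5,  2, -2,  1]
x^5 - 10*x^4 + 40*x^3 - 80*x^2 + 80*x - 32

Expanding det(x·I − A) (e.g. by cofactor expansion or by noting that A is similar to its Jordan form J, which has the same characteristic polynomial as A) gives
  χ_A(x) = x^5 - 10*x^4 + 40*x^3 - 80*x^2 + 80*x - 32
which factors as (x - 2)^5. The eigenvalues (with algebraic multiplicities) are λ = 2 with multiplicity 5.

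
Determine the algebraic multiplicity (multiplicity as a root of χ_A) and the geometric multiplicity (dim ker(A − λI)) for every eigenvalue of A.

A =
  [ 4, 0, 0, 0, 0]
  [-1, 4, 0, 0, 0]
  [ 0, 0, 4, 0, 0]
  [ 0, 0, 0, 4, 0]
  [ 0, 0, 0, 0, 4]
λ = 4: alg = 5, geom = 4

Step 1 — factor the characteristic polynomial to read off the algebraic multiplicities:
  χ_A(x) = (x - 4)^5

Step 2 — compute geometric multiplicities via the rank-nullity identity g(λ) = n − rank(A − λI):
  rank(A − (4)·I) = 1, so dim ker(A − (4)·I) = n − 1 = 4

Summary:
  λ = 4: algebraic multiplicity = 5, geometric multiplicity = 4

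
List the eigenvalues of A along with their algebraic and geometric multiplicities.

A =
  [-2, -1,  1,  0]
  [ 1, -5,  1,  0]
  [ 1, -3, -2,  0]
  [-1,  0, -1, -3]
λ = -3: alg = 4, geom = 2

Step 1 — factor the characteristic polynomial to read off the algebraic multiplicities:
  χ_A(x) = (x + 3)^4

Step 2 — compute geometric multiplicities via the rank-nullity identity g(λ) = n − rank(A − λI):
  rank(A − (-3)·I) = 2, so dim ker(A − (-3)·I) = n − 2 = 2

Summary:
  λ = -3: algebraic multiplicity = 4, geometric multiplicity = 2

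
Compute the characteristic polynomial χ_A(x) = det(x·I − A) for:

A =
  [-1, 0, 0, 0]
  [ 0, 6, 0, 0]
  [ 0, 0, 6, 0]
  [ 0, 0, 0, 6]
x^4 - 17*x^3 + 90*x^2 - 108*x - 216

Expanding det(x·I − A) (e.g. by cofactor expansion or by noting that A is similar to its Jordan form J, which has the same characteristic polynomial as A) gives
  χ_A(x) = x^4 - 17*x^3 + 90*x^2 - 108*x - 216
which factors as (x - 6)^3*(x + 1). The eigenvalues (with algebraic multiplicities) are λ = -1 with multiplicity 1, λ = 6 with multiplicity 3.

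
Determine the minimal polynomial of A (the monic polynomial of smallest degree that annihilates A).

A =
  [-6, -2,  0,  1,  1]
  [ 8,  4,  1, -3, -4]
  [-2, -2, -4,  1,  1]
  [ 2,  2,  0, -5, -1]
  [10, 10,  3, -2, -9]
x^3 + 12*x^2 + 48*x + 64

The characteristic polynomial is χ_A(x) = (x + 4)^5, so the eigenvalues are known. The minimal polynomial is
  m_A(x) = Π_λ (x − λ)^{k_λ}
where k_λ is the size of the *largest* Jordan block for λ (equivalently, the smallest k with (A − λI)^k v = 0 for every generalised eigenvector v of λ).

  λ = -4: largest Jordan block has size 3, contributing (x + 4)^3

So m_A(x) = (x + 4)^3 = x^3 + 12*x^2 + 48*x + 64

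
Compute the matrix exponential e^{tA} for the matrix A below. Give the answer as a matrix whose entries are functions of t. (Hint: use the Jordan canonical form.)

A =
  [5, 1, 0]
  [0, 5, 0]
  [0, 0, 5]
e^{tA} =
  [exp(5*t), t*exp(5*t), 0]
  [0, exp(5*t), 0]
  [0, 0, exp(5*t)]

Strategy: write A = P · J · P⁻¹ where J is a Jordan canonical form, so e^{tA} = P · e^{tJ} · P⁻¹, and e^{tJ} can be computed block-by-block.

A has Jordan form
J =
  [5, 1, 0]
  [0, 5, 0]
  [0, 0, 5]
(up to reordering of blocks).

Per-block formulas:
  For a 1×1 block at λ = 5: exp(t · [5]) = [e^(5t)].
  For a 2×2 Jordan block J_2(5): exp(t · J_2(5)) = e^(5t)·(I + t·N), where N is the 2×2 nilpotent shift.

After assembling e^{tJ} and conjugating by P, we get:

e^{tA} =
  [exp(5*t), t*exp(5*t), 0]
  [0, exp(5*t), 0]
  [0, 0, exp(5*t)]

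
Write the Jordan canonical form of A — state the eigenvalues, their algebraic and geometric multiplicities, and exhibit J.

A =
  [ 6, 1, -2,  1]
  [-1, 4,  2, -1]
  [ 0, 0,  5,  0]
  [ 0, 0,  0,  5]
J_2(5) ⊕ J_1(5) ⊕ J_1(5)

The characteristic polynomial is
  det(x·I − A) = x^4 - 20*x^3 + 150*x^2 - 500*x + 625 = (x - 5)^4

Eigenvalues and multiplicities (the geometric multiplicity of λ is n − rank(A − λI), which equals the number of Jordan blocks for λ):
  λ = 5: algebraic multiplicity = 4, geometric multiplicity = 3

Determining the block sizes for each eigenvalue:
  λ = 5: 3 blocks summing to 4 forces exactly one block of size 2 and the rest size 1 → block sizes [2, 1, 1]

Assembling the blocks gives a Jordan form
J =
  [5, 1, 0, 0]
  [0, 5, 0, 0]
  [0, 0, 5, 0]
  [0, 0, 0, 5]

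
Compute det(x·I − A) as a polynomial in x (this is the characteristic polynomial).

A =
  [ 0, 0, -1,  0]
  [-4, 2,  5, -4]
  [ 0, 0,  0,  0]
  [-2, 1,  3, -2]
x^4

Expanding det(x·I − A) (e.g. by cofactor expansion or by noting that A is similar to its Jordan form J, which has the same characteristic polynomial as A) gives
  χ_A(x) = x^4
which factors as x^4. The eigenvalues (with algebraic multiplicities) are λ = 0 with multiplicity 4.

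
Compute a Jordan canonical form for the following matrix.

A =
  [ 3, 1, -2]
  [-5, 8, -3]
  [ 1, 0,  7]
J_3(6)

The characteristic polynomial is
  det(x·I − A) = x^3 - 18*x^2 + 108*x - 216 = (x - 6)^3

Eigenvalues and multiplicities (the geometric multiplicity of λ is n − rank(A − λI), which equals the number of Jordan blocks for λ):
  λ = 6: algebraic multiplicity = 3, geometric multiplicity = 1

Determining the block sizes for each eigenvalue:
  λ = 6: one block (gm = 1), so the single block has size am = 3 → block sizes [3]

Assembling the blocks gives a Jordan form
J =
  [6, 1, 0]
  [0, 6, 1]
  [0, 0, 6]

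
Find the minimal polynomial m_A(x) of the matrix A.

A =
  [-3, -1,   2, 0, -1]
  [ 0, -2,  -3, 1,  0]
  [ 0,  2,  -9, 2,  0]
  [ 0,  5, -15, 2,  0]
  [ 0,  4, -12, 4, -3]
x^3 + 9*x^2 + 27*x + 27

The characteristic polynomial is χ_A(x) = (x + 3)^5, so the eigenvalues are known. The minimal polynomial is
  m_A(x) = Π_λ (x − λ)^{k_λ}
where k_λ is the size of the *largest* Jordan block for λ (equivalently, the smallest k with (A − λI)^k v = 0 for every generalised eigenvector v of λ).

  λ = -3: largest Jordan block has size 3, contributing (x + 3)^3

So m_A(x) = (x + 3)^3 = x^3 + 9*x^2 + 27*x + 27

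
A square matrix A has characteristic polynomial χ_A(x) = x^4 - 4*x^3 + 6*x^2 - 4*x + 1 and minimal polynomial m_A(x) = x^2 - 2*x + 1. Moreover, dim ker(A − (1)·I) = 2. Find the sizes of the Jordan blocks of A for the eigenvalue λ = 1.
Block sizes for λ = 1: [2, 2]

Step 1 — from the characteristic polynomial, algebraic multiplicity of λ = 1 is 4. From dim ker(A − (1)·I) = 2, there are exactly 2 Jordan blocks for λ = 1.
Step 2 — from the minimal polynomial, the factor (x − 1)^2 tells us the largest block for λ = 1 has size 2.
Step 3 — with total size 4, 2 blocks, and largest block 2, the block sizes (in nonincreasing order) are [2, 2].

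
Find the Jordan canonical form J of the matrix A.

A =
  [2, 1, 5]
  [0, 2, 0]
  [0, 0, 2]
J_2(2) ⊕ J_1(2)

The characteristic polynomial is
  det(x·I − A) = x^3 - 6*x^2 + 12*x - 8 = (x - 2)^3

Eigenvalues and multiplicities (the geometric multiplicity of λ is n − rank(A − λI), which equals the number of Jordan blocks for λ):
  λ = 2: algebraic multiplicity = 3, geometric multiplicity = 2

Determining the block sizes for each eigenvalue:
  λ = 2: 2 blocks summing to 3 forces exactly one block of size 2 and the rest size 1 → block sizes [2, 1]

Assembling the blocks gives a Jordan form
J =
  [2, 1, 0]
  [0, 2, 0]
  [0, 0, 2]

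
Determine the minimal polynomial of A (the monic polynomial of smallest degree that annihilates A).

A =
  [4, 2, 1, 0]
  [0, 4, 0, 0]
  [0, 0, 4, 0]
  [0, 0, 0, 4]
x^2 - 8*x + 16

The characteristic polynomial is χ_A(x) = (x - 4)^4, so the eigenvalues are known. The minimal polynomial is
  m_A(x) = Π_λ (x − λ)^{k_λ}
where k_λ is the size of the *largest* Jordan block for λ (equivalently, the smallest k with (A − λI)^k v = 0 for every generalised eigenvector v of λ).

  λ = 4: largest Jordan block has size 2, contributing (x − 4)^2

So m_A(x) = (x - 4)^2 = x^2 - 8*x + 16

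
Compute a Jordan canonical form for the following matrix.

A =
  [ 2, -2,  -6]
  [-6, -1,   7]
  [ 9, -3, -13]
J_3(-4)

The characteristic polynomial is
  det(x·I − A) = x^3 + 12*x^2 + 48*x + 64 = (x + 4)^3

Eigenvalues and multiplicities (the geometric multiplicity of λ is n − rank(A − λI), which equals the number of Jordan blocks for λ):
  λ = -4: algebraic multiplicity = 3, geometric multiplicity = 1

Determining the block sizes for each eigenvalue:
  λ = -4: one block (gm = 1), so the single block has size am = 3 → block sizes [3]

Assembling the blocks gives a Jordan form
J =
  [-4,  1,  0]
  [ 0, -4,  1]
  [ 0,  0, -4]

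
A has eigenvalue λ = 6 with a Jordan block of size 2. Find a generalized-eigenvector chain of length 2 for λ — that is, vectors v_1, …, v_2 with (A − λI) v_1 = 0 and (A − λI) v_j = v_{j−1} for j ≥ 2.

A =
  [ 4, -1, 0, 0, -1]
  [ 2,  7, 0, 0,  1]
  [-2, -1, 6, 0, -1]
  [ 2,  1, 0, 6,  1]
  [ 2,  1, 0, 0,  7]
A Jordan chain for λ = 6 of length 2:
v_1 = (-2, 2, -2, 2, 2)ᵀ
v_2 = (1, 0, 0, 0, 0)ᵀ

Let N = A − (6)·I. We want v_2 with N^2 v_2 = 0 but N^1 v_2 ≠ 0; then v_{j-1} := N · v_j for j = 2, …, 2.

Pick v_2 = (1, 0, 0, 0, 0)ᵀ.
Then v_1 = N · v_2 = (-2, 2, -2, 2, 2)ᵀ.

Sanity check: (A − (6)·I) v_1 = (0, 0, 0, 0, 0)ᵀ = 0. ✓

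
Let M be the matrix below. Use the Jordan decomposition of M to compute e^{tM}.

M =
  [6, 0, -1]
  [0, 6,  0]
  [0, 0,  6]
e^{tM} =
  [exp(6*t), 0, -t*exp(6*t)]
  [0, exp(6*t), 0]
  [0, 0, exp(6*t)]

Strategy: write M = P · J · P⁻¹ where J is a Jordan canonical form, so e^{tM} = P · e^{tJ} · P⁻¹, and e^{tJ} can be computed block-by-block.

M has Jordan form
J =
  [6, 1, 0]
  [0, 6, 0]
  [0, 0, 6]
(up to reordering of blocks).

Per-block formulas:
  For a 1×1 block at λ = 6: exp(t · [6]) = [e^(6t)].
  For a 2×2 Jordan block J_2(6): exp(t · J_2(6)) = e^(6t)·(I + t·N), where N is the 2×2 nilpotent shift.

After assembling e^{tJ} and conjugating by P, we get:

e^{tM} =
  [exp(6*t), 0, -t*exp(6*t)]
  [0, exp(6*t), 0]
  [0, 0, exp(6*t)]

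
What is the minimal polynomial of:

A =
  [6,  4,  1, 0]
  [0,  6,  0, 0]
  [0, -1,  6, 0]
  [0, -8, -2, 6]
x^3 - 18*x^2 + 108*x - 216

The characteristic polynomial is χ_A(x) = (x - 6)^4, so the eigenvalues are known. The minimal polynomial is
  m_A(x) = Π_λ (x − λ)^{k_λ}
where k_λ is the size of the *largest* Jordan block for λ (equivalently, the smallest k with (A − λI)^k v = 0 for every generalised eigenvector v of λ).

  λ = 6: largest Jordan block has size 3, contributing (x − 6)^3

So m_A(x) = (x - 6)^3 = x^3 - 18*x^2 + 108*x - 216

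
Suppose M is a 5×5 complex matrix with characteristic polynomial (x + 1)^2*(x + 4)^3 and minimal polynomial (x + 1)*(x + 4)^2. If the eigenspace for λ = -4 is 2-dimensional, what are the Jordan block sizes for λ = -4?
Block sizes for λ = -4: [2, 1]

Step 1 — from the characteristic polynomial, algebraic multiplicity of λ = -4 is 3. From dim ker(M − (-4)·I) = 2, there are exactly 2 Jordan blocks for λ = -4.
Step 2 — from the minimal polynomial, the factor (x + 4)^2 tells us the largest block for λ = -4 has size 2.
Step 3 — with total size 3, 2 blocks, and largest block 2, the block sizes (in nonincreasing order) are [2, 1].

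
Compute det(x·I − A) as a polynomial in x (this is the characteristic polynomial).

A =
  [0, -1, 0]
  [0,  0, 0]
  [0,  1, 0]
x^3

Expanding det(x·I − A) (e.g. by cofactor expansion or by noting that A is similar to its Jordan form J, which has the same characteristic polynomial as A) gives
  χ_A(x) = x^3
which factors as x^3. The eigenvalues (with algebraic multiplicities) are λ = 0 with multiplicity 3.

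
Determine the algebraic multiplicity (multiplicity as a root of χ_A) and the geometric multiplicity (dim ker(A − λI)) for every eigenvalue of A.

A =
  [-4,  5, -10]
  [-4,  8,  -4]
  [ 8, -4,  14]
λ = 6: alg = 3, geom = 2

Step 1 — factor the characteristic polynomial to read off the algebraic multiplicities:
  χ_A(x) = (x - 6)^3

Step 2 — compute geometric multiplicities via the rank-nullity identity g(λ) = n − rank(A − λI):
  rank(A − (6)·I) = 1, so dim ker(A − (6)·I) = n − 1 = 2

Summary:
  λ = 6: algebraic multiplicity = 3, geometric multiplicity = 2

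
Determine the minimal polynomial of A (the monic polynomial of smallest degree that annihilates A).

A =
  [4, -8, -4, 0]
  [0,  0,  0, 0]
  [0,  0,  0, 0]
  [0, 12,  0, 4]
x^2 - 4*x

The characteristic polynomial is χ_A(x) = x^2*(x - 4)^2, so the eigenvalues are known. The minimal polynomial is
  m_A(x) = Π_λ (x − λ)^{k_λ}
where k_λ is the size of the *largest* Jordan block for λ (equivalently, the smallest k with (A − λI)^k v = 0 for every generalised eigenvector v of λ).

  λ = 0: largest Jordan block has size 1, contributing (x − 0)
  λ = 4: largest Jordan block has size 1, contributing (x − 4)

So m_A(x) = x*(x - 4) = x^2 - 4*x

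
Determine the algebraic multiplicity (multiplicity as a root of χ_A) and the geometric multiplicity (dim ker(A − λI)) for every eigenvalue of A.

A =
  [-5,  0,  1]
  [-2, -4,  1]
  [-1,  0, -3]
λ = -4: alg = 3, geom = 1

Step 1 — factor the characteristic polynomial to read off the algebraic multiplicities:
  χ_A(x) = (x + 4)^3

Step 2 — compute geometric multiplicities via the rank-nullity identity g(λ) = n − rank(A − λI):
  rank(A − (-4)·I) = 2, so dim ker(A − (-4)·I) = n − 2 = 1

Summary:
  λ = -4: algebraic multiplicity = 3, geometric multiplicity = 1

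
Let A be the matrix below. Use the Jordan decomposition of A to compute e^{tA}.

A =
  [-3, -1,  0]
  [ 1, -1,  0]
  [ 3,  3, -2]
e^{tA} =
  [-t*exp(-2*t) + exp(-2*t), -t*exp(-2*t), 0]
  [t*exp(-2*t), t*exp(-2*t) + exp(-2*t), 0]
  [3*t*exp(-2*t), 3*t*exp(-2*t), exp(-2*t)]

Strategy: write A = P · J · P⁻¹ where J is a Jordan canonical form, so e^{tA} = P · e^{tJ} · P⁻¹, and e^{tJ} can be computed block-by-block.

A has Jordan form
J =
  [-2,  1,  0]
  [ 0, -2,  0]
  [ 0,  0, -2]
(up to reordering of blocks).

Per-block formulas:
  For a 2×2 Jordan block J_2(-2): exp(t · J_2(-2)) = e^(-2t)·(I + t·N), where N is the 2×2 nilpotent shift.
  For a 1×1 block at λ = -2: exp(t · [-2]) = [e^(-2t)].

After assembling e^{tJ} and conjugating by P, we get:

e^{tA} =
  [-t*exp(-2*t) + exp(-2*t), -t*exp(-2*t), 0]
  [t*exp(-2*t), t*exp(-2*t) + exp(-2*t), 0]
  [3*t*exp(-2*t), 3*t*exp(-2*t), exp(-2*t)]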